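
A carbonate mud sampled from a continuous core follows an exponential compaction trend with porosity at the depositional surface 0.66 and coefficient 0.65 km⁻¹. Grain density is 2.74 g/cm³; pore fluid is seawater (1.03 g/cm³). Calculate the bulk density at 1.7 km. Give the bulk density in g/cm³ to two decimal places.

2.37 g/cm³

Porosity at depth: n = 0.66·exp(−0.65×1.7) = 0.66×0.3312 = 0.2186
Bulk density: ρ_b = (1−n)ρ_g + n·ρ_f = 0.7814×2.74 + 0.2186×1.03
       = 2.141 + 0.225 = 2.366 g/cm³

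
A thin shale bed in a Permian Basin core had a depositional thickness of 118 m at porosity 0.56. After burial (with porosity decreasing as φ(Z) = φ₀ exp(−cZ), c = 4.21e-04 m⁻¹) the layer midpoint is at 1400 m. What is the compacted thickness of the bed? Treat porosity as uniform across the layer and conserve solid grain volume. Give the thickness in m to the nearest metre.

Working in km (1 km = 1000 m; c in km⁻¹ = c in m⁻¹ × 1000):
Porosity at 1.4 km: φ = 0.56·exp(−0.421×1.4) = 0.3106
Solid-volume conservation: h(1−φ) = h₀(1−φ₀) ⇒ h = h₀·(1−φ₀)/(1−φ)
h = 0.118 × (1 − 0.56)/(1 − 0.3106) = 0.118 × 0.6382 = 0.0753 km

75 m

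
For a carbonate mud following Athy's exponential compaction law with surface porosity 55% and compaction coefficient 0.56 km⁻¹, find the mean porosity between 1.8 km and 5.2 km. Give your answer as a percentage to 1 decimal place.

⟨phi⟩ = (1/(d₂−d₁)) ∫ phi₀ e^(−cd) dd = phi₀·(e^(−c·d₁) − e^(−c·d₂)) / (c·(d₂−d₁))
e^(−0.56×1.8) = 0.3649; e^(−0.56×5.2) = 0.0544
⟨phi⟩ = 0.55 × (0.3649 − 0.0544) / (0.56 × 3.4) = 0.55 × 0.1631 = 0.0897

9.0%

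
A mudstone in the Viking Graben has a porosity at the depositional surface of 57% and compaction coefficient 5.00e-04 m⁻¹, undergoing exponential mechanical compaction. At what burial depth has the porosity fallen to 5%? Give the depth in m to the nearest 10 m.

Working in km (1 km = 1000 m; β in km⁻¹ = β in m⁻¹ × 1000):
Invert Athy's law: Z = ln(n₀/n) / β
Z = ln(0.57/0.05) / 0.5 = ln(11.4) / 0.5 = 2.4336 / 0.5 = 4.867 km

4870 m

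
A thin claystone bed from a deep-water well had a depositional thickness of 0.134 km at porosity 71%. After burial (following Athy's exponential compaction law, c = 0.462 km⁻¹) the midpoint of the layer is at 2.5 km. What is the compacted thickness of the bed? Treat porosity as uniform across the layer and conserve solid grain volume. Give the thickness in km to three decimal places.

Porosity at 2.5 km: φ = 0.71·exp(−0.462×2.5) = 0.2237
Solid-volume conservation: h(1−φ) = h₀(1−φ₀) ⇒ h = h₀·(1−φ₀)/(1−φ)
h = 0.134 × (1 − 0.71)/(1 − 0.2237) = 0.134 × 0.3736 = 0.0501 km

0.050 km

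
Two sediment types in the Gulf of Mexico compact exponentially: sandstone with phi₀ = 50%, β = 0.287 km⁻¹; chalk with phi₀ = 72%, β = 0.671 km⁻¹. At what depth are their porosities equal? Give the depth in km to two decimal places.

0.95 km

Set phi₀ₐ e^(−βₐd) = phi₀ᵦ e^(−βᵦd) ⇒ ln(phi₀ₐ/phi₀ᵦ) = (βₐ − βᵦ)·d
d = ln(0.5/0.72) / (0.287 − 0.671) = -0.3646 / -0.384 = 0.950 km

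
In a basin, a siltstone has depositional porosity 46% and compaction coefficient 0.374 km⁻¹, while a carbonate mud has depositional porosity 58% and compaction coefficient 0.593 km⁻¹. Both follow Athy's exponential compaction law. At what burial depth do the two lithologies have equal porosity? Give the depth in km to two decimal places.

Set φ₀ₐ e^(−kₐZ) = φ₀ᵦ e^(−kᵦZ) ⇒ ln(φ₀ₐ/φ₀ᵦ) = (kₐ − kᵦ)·Z
Z = ln(0.46/0.58) / (0.374 − 0.593) = -0.2318 / -0.219 = 1.058 km

1.06 km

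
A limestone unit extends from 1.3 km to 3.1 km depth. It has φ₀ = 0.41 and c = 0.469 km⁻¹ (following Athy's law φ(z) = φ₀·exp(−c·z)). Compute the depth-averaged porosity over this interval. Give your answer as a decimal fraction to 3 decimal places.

0.150

⟨φ⟩ = (1/(z₂−z₁)) ∫ φ₀ e^(−cz) dz = φ₀·(e^(−c·z₁) − e^(−c·z₂)) / (c·(z₂−z₁))
e^(−0.469×1.3) = 0.5435; e^(−0.469×3.1) = 0.2337
⟨φ⟩ = 0.41 × (0.5435 − 0.2337) / (0.469 × 1.8) = 0.41 × 0.3670 = 0.1505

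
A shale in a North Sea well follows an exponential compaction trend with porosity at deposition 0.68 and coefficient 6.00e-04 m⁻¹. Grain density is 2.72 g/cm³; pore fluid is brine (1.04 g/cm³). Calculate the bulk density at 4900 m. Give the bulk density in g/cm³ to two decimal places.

Working in km (1 km = 1000 m; k in km⁻¹ = k in m⁻¹ × 1000):
Porosity at depth: phi = 0.68·exp(−0.6×4.9) = 0.68×0.0529 = 0.0359
Bulk density: ρ_b = (1−phi)ρ_g + phi·ρ_f = 0.9641×2.72 + 0.0359×1.04
       = 2.622 + 0.037 = 2.660 g/cm³

2.66 g/cm³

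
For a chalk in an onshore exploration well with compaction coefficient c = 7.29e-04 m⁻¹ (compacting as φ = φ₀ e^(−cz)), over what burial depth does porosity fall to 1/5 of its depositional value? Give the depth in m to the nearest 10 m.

2210 m

Working in km (1 km = 1000 m; c in km⁻¹ = c in m⁻¹ × 1000):
φ/φ₀ = 1/5 ⇒ exp(−c·z) = 1/5 ⇒ z = ln(5) / c
z = 1.6094 / 0.729 = 2.208 km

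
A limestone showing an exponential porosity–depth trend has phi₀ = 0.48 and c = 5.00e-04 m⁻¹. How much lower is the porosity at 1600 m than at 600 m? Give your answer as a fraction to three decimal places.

Working in km (1 km = 1000 m; c in km⁻¹ = c in m⁻¹ × 1000):
phi(0.6) = 0.48·e^(−0.5×0.6) = 0.3556
phi(1.6) = 0.48·e^(−0.5×1.6) = 0.2157
Δphi = 0.3556 − 0.2157 = 0.1399

0.140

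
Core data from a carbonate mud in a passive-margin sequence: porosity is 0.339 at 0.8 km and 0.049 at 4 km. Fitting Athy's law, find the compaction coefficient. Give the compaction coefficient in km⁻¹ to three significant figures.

0.604 km⁻¹

Athy: phi(z) = phi₀ e^(−βz) ⇒ phi₁/phi₂ = e^{β(z₂−z₁)} ⇒ β = ln(phi₁/phi₂)/(z₂−z₁)
β = ln(0.339/0.049) / (4 − 0.8) = ln(6.918) / 3.2 = 1.9342 / 3.2 = 0.6044 km⁻¹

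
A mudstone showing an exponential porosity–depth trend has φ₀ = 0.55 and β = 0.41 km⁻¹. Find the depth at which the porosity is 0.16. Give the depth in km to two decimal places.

3.01 km

Invert Athy's law: Z = ln(φ₀/φ) / β
Z = ln(0.55/0.16) / 0.41 = ln(3.438) / 0.41 = 1.2347 / 0.41 = 3.012 km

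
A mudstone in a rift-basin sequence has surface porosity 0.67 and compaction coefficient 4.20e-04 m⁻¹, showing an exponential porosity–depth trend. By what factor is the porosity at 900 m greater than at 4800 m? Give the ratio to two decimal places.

5.14

Working in km (1 km = 1000 m; c in km⁻¹ = c in m⁻¹ × 1000):
n(z₁)/n(z₂) = e^(−c·z₁)/e^(−c·z₂) = e^{c(z₂−z₁)}
= exp(0.42 × 3.9) = exp(1.638) = 5.1449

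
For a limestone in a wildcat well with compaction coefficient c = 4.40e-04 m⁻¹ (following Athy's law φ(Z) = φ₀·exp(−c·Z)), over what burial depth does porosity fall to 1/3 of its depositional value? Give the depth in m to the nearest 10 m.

Working in km (1 km = 1000 m; c in km⁻¹ = c in m⁻¹ × 1000):
φ/φ₀ = 1/3 ⇒ exp(−c·Z) = 1/3 ⇒ Z = ln(3) / c
Z = 1.0986 / 0.44 = 2.497 km

2500 m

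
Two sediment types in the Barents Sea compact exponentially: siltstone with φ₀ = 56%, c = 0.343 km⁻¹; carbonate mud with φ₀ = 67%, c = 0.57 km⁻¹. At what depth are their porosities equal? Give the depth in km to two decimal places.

0.79 km

Set φ₀ₐ e^(−cₐd) = φ₀ᵦ e^(−cᵦd) ⇒ ln(φ₀ₐ/φ₀ᵦ) = (cₐ − cᵦ)·d
d = ln(0.56/0.67) / (0.343 − 0.57) = -0.1793 / -0.227 = 0.790 km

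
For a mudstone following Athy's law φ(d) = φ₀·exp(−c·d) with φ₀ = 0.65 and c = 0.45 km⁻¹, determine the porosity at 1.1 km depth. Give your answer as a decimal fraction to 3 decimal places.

φ = φ₀·exp(−c·d) = 0.65 × exp(−0.45 × 1.1) = 0.65 × exp(−0.495)
  = 0.65 × 0.6096 = 0.3962

0.396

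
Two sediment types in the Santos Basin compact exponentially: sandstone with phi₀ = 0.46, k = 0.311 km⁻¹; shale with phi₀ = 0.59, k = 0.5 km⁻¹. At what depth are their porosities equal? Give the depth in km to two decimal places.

1.32 km

Set phi₀ₐ e^(−kₐZ) = phi₀ᵦ e^(−kᵦZ) ⇒ ln(phi₀ₐ/phi₀ᵦ) = (kₐ − kᵦ)·Z
Z = ln(0.46/0.59) / (0.311 − 0.5) = -0.2489 / -0.189 = 1.317 km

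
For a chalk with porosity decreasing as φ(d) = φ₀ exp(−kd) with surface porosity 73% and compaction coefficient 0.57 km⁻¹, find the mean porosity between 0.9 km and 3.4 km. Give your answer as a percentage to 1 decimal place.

⟨φ⟩ = (1/(d₂−d₁)) ∫ φ₀ e^(−kd) dd = φ₀·(e^(−k·d₁) − e^(−k·d₂)) / (k·(d₂−d₁))
e^(−0.57×0.9) = 0.5987; e^(−0.57×3.4) = 0.1440
⟨φ⟩ = 0.73 × (0.5987 − 0.1440) / (0.57 × 2.5) = 0.73 × 0.3191 = 0.2329

23.3%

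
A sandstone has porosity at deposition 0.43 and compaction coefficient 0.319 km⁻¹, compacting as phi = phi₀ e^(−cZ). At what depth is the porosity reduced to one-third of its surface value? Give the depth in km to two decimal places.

3.44 km

phi/phi₀ = 1/3 ⇒ exp(−c·Z) = 1/3 ⇒ Z = ln(3) / c
Z = 1.0986 / 0.319 = 3.444 km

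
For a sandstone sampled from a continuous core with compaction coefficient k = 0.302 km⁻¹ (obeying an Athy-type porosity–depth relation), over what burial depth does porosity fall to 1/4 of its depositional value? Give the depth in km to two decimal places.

4.59 km

n/n₀ = 1/4 ⇒ exp(−k·z) = 1/4 ⇒ z = ln(4) / k
z = 1.3863 / 0.302 = 4.590 km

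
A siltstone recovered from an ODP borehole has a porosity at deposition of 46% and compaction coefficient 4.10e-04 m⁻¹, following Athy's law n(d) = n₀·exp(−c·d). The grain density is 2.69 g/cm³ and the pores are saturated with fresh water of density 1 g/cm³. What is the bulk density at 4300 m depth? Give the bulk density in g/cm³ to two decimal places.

2.56 g/cm³

Working in km (1 km = 1000 m; c in km⁻¹ = c in m⁻¹ × 1000):
Porosity at depth: n = 0.46·exp(−0.41×4.3) = 0.46×0.1715 = 0.0789
Bulk density: ρ_b = (1−n)ρ_g + n·ρ_f = 0.9211×2.69 + 0.0789×1
       = 2.478 + 0.079 = 2.557 g/cm³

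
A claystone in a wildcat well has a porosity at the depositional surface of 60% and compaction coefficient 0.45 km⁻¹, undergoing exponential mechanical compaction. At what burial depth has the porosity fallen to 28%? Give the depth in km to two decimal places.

Invert Athy's law: Z = ln(φ₀/φ) / β
Z = ln(0.6/0.28) / 0.45 = ln(2.143) / 0.45 = 0.7621 / 0.45 = 1.694 km

1.69 km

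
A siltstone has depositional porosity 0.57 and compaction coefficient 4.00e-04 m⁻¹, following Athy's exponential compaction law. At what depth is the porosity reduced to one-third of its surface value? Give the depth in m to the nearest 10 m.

2750 m

Working in km (1 km = 1000 m; c in km⁻¹ = c in m⁻¹ × 1000):
φ/φ₀ = 1/3 ⇒ exp(−c·d) = 1/3 ⇒ d = ln(3) / c
d = 1.0986 / 0.4 = 2.747 km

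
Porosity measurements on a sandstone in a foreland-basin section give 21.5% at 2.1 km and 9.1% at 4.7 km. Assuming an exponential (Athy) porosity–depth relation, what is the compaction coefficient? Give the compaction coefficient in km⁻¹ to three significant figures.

Athy: phi(d) = phi₀ e^(−cd) ⇒ phi₁/phi₂ = e^{c(d₂−d₁)} ⇒ c = ln(phi₁/phi₂)/(d₂−d₁)
c = ln(0.215/0.091) / (4.7 − 2.1) = ln(2.363) / 2.6 = 0.8598 / 2.6 = 0.3307 km⁻¹

0.331 km⁻¹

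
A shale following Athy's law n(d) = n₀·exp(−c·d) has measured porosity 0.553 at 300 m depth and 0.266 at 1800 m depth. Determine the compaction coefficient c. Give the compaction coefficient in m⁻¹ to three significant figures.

0.000488 m⁻¹

Working in km (1 km = 1000 m; c in km⁻¹ = c in m⁻¹ × 1000):
Athy: n(d) = n₀ e^(−cd) ⇒ n₁/n₂ = e^{c(d₂−d₁)} ⇒ c = ln(n₁/n₂)/(d₂−d₁)
c = ln(0.553/0.266) / (1.8 − 0.3) = ln(2.079) / 1.5 = 0.7319 / 1.5 = 0.4879 km⁻¹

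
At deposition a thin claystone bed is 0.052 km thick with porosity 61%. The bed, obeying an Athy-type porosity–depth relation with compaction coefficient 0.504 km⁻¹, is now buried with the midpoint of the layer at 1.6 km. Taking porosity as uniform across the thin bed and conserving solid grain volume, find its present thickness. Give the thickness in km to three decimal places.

Porosity at 1.6 km: phi = 0.61·exp(−0.504×1.6) = 0.2723
Solid-volume conservation: h(1−phi) = h₀(1−phi₀) ⇒ h = h₀·(1−phi₀)/(1−phi)
h = 0.052 × (1 − 0.61)/(1 − 0.2723) = 0.052 × 0.5360 = 0.0279 km

0.028 km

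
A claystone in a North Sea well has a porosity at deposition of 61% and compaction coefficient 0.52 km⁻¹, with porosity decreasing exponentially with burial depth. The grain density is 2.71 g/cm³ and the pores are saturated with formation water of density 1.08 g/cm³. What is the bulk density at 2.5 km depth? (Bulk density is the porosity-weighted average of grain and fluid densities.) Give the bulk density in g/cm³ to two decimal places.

2.44 g/cm³

Porosity at depth: n = 0.61·exp(−0.52×2.5) = 0.61×0.2725 = 0.1662
Bulk density: ρ_b = (1−n)ρ_g + n·ρ_f = 0.8338×2.71 + 0.1662×1.08
       = 2.259 + 0.180 = 2.439 g/cm³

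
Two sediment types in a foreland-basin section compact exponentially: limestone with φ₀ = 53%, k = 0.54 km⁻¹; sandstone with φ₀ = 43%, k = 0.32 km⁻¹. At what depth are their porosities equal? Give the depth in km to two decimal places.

0.95 km

Set φ₀ₐ e^(−kₐd) = φ₀ᵦ e^(−kᵦd) ⇒ ln(φ₀ₐ/φ₀ᵦ) = (kₐ − kᵦ)·d
d = ln(0.53/0.43) / (0.54 − 0.32) = 0.2091 / 0.22 = 0.950 km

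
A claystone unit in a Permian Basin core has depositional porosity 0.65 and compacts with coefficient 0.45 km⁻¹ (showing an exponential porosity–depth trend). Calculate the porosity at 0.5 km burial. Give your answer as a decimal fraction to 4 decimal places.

0.5190

phi = phi₀·exp(−β·Z) = 0.65 × exp(−0.45 × 0.5) = 0.65 × exp(−0.225)
  = 0.65 × 0.7985 = 0.5190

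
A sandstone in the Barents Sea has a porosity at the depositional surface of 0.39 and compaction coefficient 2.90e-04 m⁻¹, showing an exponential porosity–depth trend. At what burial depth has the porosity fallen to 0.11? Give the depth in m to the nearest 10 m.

Working in km (1 km = 1000 m; β in km⁻¹ = β in m⁻¹ × 1000):
Invert Athy's law: Z = ln(φ₀/φ) / β
Z = ln(0.39/0.11) / 0.29 = ln(3.545) / 0.29 = 1.2657 / 0.29 = 4.364 km

4360 m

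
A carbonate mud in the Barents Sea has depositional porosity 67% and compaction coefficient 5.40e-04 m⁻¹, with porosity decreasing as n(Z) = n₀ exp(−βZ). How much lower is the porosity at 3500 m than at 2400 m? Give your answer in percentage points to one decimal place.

8.2 percentage points

Working in km (1 km = 1000 m; β in km⁻¹ = β in m⁻¹ × 1000):
n(2.4) = 0.67·e^(−0.54×2.4) = 0.1833
n(3.5) = 0.67·e^(−0.54×3.5) = 0.1012
Δn = 0.1833 − 0.1012 = 0.0821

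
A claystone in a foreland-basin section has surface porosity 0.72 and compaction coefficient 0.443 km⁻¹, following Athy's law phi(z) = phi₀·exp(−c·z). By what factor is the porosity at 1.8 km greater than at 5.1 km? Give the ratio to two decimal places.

4.31

phi(z₁)/phi(z₂) = e^(−c·z₁)/e^(−c·z₂) = e^{c(z₂−z₁)}
= exp(0.443 × 3.3) = exp(1.462) = 4.3141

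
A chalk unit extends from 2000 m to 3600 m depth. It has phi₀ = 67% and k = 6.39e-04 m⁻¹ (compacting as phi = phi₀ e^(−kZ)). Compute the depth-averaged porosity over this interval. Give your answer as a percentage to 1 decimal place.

11.7%

Working in km (1 km = 1000 m; k in km⁻¹ = k in m⁻¹ × 1000):
⟨phi⟩ = (1/(Z₂−Z₁)) ∫ phi₀ e^(−kZ) dZ = phi₀·(e^(−k·Z₁) − e^(−k·Z₂)) / (k·(Z₂−Z₁))
e^(−0.639×2) = 0.2786; e^(−0.639×3.6) = 0.1002
⟨phi⟩ = 0.67 × (0.2786 − 0.1002) / (0.639 × 1.6) = 0.67 × 0.1745 = 0.1169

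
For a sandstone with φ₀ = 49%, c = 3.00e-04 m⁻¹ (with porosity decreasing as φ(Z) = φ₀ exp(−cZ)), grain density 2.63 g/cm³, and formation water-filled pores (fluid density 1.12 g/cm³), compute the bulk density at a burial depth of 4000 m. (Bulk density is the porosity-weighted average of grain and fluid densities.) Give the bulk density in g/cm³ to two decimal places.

Working in km (1 km = 1000 m; c in km⁻¹ = c in m⁻¹ × 1000):
Porosity at depth: φ = 0.49·exp(−0.3×4) = 0.49×0.3012 = 0.1476
Bulk density: ρ_b = (1−φ)ρ_g + φ·ρ_f = 0.8524×2.63 + 0.1476×1.12
       = 2.242 + 0.165 = 2.407 g/cm³

2.41 g/cm³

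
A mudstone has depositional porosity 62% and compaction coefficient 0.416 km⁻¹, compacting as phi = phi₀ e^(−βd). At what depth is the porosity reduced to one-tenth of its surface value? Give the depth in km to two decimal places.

5.54 km

phi/phi₀ = 1/10 ⇒ exp(−β·d) = 1/10 ⇒ d = ln(10) / β
d = 2.3026 / 0.416 = 5.535 km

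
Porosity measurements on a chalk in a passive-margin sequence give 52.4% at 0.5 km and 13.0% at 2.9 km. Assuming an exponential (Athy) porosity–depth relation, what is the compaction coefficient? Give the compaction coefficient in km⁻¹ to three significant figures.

Athy: φ(z) = φ₀ e^(−βz) ⇒ φ₁/φ₂ = e^{β(z₂−z₁)} ⇒ β = ln(φ₁/φ₂)/(z₂−z₁)
β = ln(0.524/0.13) / (2.9 − 0.5) = ln(4.031) / 2.4 = 1.3940 / 2.4 = 0.5808 km⁻¹

0.581 km⁻¹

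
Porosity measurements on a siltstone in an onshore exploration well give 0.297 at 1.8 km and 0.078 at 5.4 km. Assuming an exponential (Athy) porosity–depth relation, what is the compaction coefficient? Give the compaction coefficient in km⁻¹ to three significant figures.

0.371 km⁻¹

Athy: φ(z) = φ₀ e^(−cz) ⇒ φ₁/φ₂ = e^{c(z₂−z₁)} ⇒ c = ln(φ₁/φ₂)/(z₂−z₁)
c = ln(0.297/0.078) / (5.4 − 1.8) = ln(3.808) / 3.6 = 1.3370 / 3.6 = 0.3714 km⁻¹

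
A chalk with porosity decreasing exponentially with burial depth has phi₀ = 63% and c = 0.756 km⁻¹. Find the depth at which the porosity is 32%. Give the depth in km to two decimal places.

Invert Athy's law: d = ln(phi₀/phi) / c
d = ln(0.63/0.32) / 0.756 = ln(1.969) / 0.756 = 0.6774 / 0.756 = 0.896 km

0.90 km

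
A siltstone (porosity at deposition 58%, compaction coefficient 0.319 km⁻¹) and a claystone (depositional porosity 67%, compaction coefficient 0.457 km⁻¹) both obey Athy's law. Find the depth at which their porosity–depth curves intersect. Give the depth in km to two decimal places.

Set phi₀ₐ e^(−cₐz) = phi₀ᵦ e^(−cᵦz) ⇒ ln(phi₀ₐ/phi₀ᵦ) = (cₐ − cᵦ)·z
z = ln(0.58/0.67) / (0.319 − 0.457) = -0.1442 / -0.138 = 1.045 km

1.05 km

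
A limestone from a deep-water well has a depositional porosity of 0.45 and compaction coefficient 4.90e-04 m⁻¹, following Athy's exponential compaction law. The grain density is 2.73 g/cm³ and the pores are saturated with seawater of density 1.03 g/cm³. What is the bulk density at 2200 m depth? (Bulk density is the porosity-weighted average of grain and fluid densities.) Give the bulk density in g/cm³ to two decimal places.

Working in km (1 km = 1000 m; k in km⁻¹ = k in m⁻¹ × 1000):
Porosity at depth: n = 0.45·exp(−0.49×2.2) = 0.45×0.3403 = 0.1531
Bulk density: ρ_b = (1−n)ρ_g + n·ρ_f = 0.8469×2.73 + 0.1531×1.03
       = 2.312 + 0.158 = 2.470 g/cm³

2.47 g/cm³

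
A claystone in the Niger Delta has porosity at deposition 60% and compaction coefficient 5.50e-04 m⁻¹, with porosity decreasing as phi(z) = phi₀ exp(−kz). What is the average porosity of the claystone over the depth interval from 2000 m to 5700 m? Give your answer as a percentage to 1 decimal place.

Working in km (1 km = 1000 m; k in km⁻¹ = k in m⁻¹ × 1000):
⟨phi⟩ = (1/(z₂−z₁)) ∫ phi₀ e^(−kz) dz = phi₀·(e^(−k·z₁) − e^(−k·z₂)) / (k·(z₂−z₁))
e^(−0.55×2) = 0.3329; e^(−0.55×5.7) = 0.0435
⟨phi⟩ = 0.6 × (0.3329 − 0.0435) / (0.55 × 3.7) = 0.6 × 0.1422 = 0.0853

8.5%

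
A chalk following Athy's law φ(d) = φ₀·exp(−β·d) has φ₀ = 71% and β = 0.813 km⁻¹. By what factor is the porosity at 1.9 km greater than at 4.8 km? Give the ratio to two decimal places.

10.57

φ(d₁)/φ(d₂) = e^(−β·d₁)/e^(−β·d₂) = e^{β(d₂−d₁)}
= exp(0.813 × 2.9) = exp(2.358) = 10.5666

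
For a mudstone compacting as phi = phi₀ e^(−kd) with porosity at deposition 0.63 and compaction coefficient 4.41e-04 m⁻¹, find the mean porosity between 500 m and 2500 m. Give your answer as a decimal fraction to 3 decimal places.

0.336

Working in km (1 km = 1000 m; k in km⁻¹ = k in m⁻¹ × 1000):
⟨phi⟩ = (1/(d₂−d₁)) ∫ phi₀ e^(−kd) dd = phi₀·(e^(−k·d₁) − e^(−k·d₂)) / (k·(d₂−d₁))
e^(−0.441×0.5) = 0.8021; e^(−0.441×2.5) = 0.3320
⟨phi⟩ = 0.63 × (0.8021 − 0.3320) / (0.441 × 2) = 0.63 × 0.5330 = 0.3358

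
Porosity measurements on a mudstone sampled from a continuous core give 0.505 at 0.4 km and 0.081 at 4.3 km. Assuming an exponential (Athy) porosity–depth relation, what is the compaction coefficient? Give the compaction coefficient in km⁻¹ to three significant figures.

Athy: n(Z) = n₀ e^(−cZ) ⇒ n₁/n₂ = e^{c(Z₂−Z₁)} ⇒ c = ln(n₁/n₂)/(Z₂−Z₁)
c = ln(0.505/0.081) / (4.3 − 0.4) = ln(6.235) / 3.9 = 1.8301 / 3.9 = 0.4693 km⁻¹

0.469 km⁻¹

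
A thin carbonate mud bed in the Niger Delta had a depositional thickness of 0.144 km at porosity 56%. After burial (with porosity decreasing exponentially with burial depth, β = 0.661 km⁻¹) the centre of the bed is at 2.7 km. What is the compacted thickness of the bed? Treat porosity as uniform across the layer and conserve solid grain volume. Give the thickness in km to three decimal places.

0.070 km

Porosity at 2.7 km: n = 0.56·exp(−0.661×2.7) = 0.0940
Solid-volume conservation: h(1−n) = h₀(1−n₀) ⇒ h = h₀·(1−n₀)/(1−n)
h = 0.144 × (1 − 0.56)/(1 − 0.0940) = 0.144 × 0.4856 = 0.0699 km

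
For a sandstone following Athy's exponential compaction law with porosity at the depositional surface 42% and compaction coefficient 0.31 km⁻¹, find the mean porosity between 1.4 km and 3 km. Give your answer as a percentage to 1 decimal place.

⟨n⟩ = (1/(d₂−d₁)) ∫ n₀ e^(−βd) dd = n₀·(e^(−β·d₁) − e^(−β·d₂)) / (β·(d₂−d₁))
e^(−0.31×1.4) = 0.6479; e^(−0.31×3) = 0.3946
⟨n⟩ = 0.42 × (0.6479 − 0.3946) / (0.31 × 1.6) = 0.42 × 0.5108 = 0.2145

21.5%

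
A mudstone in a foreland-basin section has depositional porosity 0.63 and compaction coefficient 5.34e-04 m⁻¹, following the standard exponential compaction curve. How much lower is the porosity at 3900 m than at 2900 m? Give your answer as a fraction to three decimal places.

0.055

Working in km (1 km = 1000 m; c in km⁻¹ = c in m⁻¹ × 1000):
φ(2.9) = 0.63·e^(−0.534×2.9) = 0.1339
φ(3.9) = 0.63·e^(−0.534×3.9) = 0.0785
Δφ = 0.1339 − 0.0785 = 0.0554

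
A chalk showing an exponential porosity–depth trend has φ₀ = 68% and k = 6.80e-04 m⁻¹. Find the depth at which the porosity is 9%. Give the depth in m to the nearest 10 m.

2970 m

Working in km (1 km = 1000 m; k in km⁻¹ = k in m⁻¹ × 1000):
Invert Athy's law: z = ln(φ₀/φ) / k
z = ln(0.68/0.09) / 0.68 = ln(7.556) / 0.68 = 2.0223 / 0.68 = 2.974 km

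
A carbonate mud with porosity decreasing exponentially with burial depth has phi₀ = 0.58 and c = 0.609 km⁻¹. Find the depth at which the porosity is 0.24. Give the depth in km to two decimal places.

Invert Athy's law: z = ln(phi₀/phi) / c
z = ln(0.58/0.24) / 0.609 = ln(2.417) / 0.609 = 0.8824 / 0.609 = 1.449 km

1.45 km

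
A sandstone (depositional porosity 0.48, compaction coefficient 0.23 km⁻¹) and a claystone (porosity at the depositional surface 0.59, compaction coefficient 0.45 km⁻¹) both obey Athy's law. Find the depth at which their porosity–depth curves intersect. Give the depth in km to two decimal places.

Set phi₀ₐ e^(−kₐZ) = phi₀ᵦ e^(−kᵦZ) ⇒ ln(phi₀ₐ/phi₀ᵦ) = (kₐ − kᵦ)·Z
Z = ln(0.48/0.59) / (0.23 − 0.45) = -0.2063 / -0.22 = 0.938 km

0.94 km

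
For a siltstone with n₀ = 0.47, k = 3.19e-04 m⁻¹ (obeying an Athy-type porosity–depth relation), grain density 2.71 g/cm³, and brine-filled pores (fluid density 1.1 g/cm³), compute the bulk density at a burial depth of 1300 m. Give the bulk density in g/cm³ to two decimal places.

Working in km (1 km = 1000 m; k in km⁻¹ = k in m⁻¹ × 1000):
Porosity at depth: n = 0.47·exp(−0.319×1.3) = 0.47×0.6605 = 0.3105
Bulk density: ρ_b = (1−n)ρ_g + n·ρ_f = 0.6895×2.71 + 0.3105×1.1
       = 1.869 + 0.341 = 2.210 g/cm³

2.21 g/cm³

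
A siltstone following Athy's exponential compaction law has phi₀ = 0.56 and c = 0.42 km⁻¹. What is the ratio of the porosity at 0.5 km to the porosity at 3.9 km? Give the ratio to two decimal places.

phi(d₁)/phi(d₂) = e^(−c·d₁)/e^(−c·d₂) = e^{c(d₂−d₁)}
= exp(0.42 × 3.4) = exp(1.428) = 4.1704

4.17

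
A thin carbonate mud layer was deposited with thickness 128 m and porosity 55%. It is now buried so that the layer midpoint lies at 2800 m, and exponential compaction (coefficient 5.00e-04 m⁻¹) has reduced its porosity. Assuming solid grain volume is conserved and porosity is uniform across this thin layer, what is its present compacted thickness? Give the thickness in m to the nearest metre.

67 m

Working in km (1 km = 1000 m; β in km⁻¹ = β in m⁻¹ × 1000):
Porosity at 2.8 km: phi = 0.55·exp(−0.5×2.8) = 0.1356
Solid-volume conservation: h(1−phi) = h₀(1−phi₀) ⇒ h = h₀·(1−phi₀)/(1−phi)
h = 0.128 × (1 − 0.55)/(1 − 0.1356) = 0.128 × 0.5206 = 0.0666 km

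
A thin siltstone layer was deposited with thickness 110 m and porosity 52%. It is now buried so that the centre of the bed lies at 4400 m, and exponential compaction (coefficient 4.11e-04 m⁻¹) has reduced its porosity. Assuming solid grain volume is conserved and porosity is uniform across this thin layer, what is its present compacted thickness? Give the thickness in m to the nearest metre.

Working in km (1 km = 1000 m; c in km⁻¹ = c in m⁻¹ × 1000):
Porosity at 4.4 km: φ = 0.52·exp(−0.411×4.4) = 0.0852
Solid-volume conservation: h(1−φ) = h₀(1−φ₀) ⇒ h = h₀·(1−φ₀)/(1−φ)
h = 0.11 × (1 − 0.52)/(1 − 0.0852) = 0.11 × 0.5247 = 0.0577 km

58 m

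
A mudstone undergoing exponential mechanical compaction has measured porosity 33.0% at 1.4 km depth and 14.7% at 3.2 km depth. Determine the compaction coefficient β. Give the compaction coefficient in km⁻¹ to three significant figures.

0.449 km⁻¹

Athy: phi(z) = phi₀ e^(−βz) ⇒ phi₁/phi₂ = e^{β(z₂−z₁)} ⇒ β = ln(phi₁/phi₂)/(z₂−z₁)
β = ln(0.33/0.147) / (3.2 − 1.4) = ln(2.245) / 1.8 = 0.8087 / 1.8 = 0.4493 km⁻¹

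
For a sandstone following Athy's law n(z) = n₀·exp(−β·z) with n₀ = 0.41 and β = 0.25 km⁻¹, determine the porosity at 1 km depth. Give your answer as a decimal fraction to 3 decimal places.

n = n₀·exp(−β·z) = 0.41 × exp(−0.25 × 1) = 0.41 × exp(−0.25)
  = 0.41 × 0.7788 = 0.3193

0.319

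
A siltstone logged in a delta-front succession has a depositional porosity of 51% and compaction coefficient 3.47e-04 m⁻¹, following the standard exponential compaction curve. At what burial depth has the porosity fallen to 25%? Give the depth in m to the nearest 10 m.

Working in km (1 km = 1000 m; β in km⁻¹ = β in m⁻¹ × 1000):
Invert Athy's law: z = ln(φ₀/φ) / β
z = ln(0.51/0.25) / 0.347 = ln(2.04) / 0.347 = 0.7129 / 0.347 = 2.055 km

2050 m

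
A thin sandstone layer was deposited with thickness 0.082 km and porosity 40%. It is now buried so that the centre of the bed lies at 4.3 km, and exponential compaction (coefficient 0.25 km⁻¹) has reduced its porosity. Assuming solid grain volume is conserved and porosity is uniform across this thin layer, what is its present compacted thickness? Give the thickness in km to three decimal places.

0.057 km

Porosity at 4.3 km: φ = 0.4·exp(−0.25×4.3) = 0.1365
Solid-volume conservation: h(1−φ) = h₀(1−φ₀) ⇒ h = h₀·(1−φ₀)/(1−φ)
h = 0.082 × (1 − 0.4)/(1 − 0.1365) = 0.082 × 0.6949 = 0.0570 km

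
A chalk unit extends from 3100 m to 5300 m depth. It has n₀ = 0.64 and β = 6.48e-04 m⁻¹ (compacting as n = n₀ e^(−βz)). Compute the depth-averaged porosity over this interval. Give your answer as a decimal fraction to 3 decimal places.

Working in km (1 km = 1000 m; β in km⁻¹ = β in m⁻¹ × 1000):
⟨n⟩ = (1/(z₂−z₁)) ∫ n₀ e^(−βz) dz = n₀·(e^(−β·z₁) − e^(−β·z₂)) / (β·(z₂−z₁))
e^(−0.648×3.1) = 0.1341; e^(−0.648×5.3) = 0.0322
⟨n⟩ = 0.64 × (0.1341 − 0.0322) / (0.648 × 2.2) = 0.64 × 0.0715 = 0.0457

0.046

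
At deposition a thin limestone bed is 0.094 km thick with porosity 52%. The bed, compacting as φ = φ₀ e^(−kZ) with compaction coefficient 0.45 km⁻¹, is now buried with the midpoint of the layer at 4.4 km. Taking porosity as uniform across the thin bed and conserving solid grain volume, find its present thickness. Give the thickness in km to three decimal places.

Porosity at 4.4 km: φ = 0.52·exp(−0.45×4.4) = 0.0718
Solid-volume conservation: h(1−φ) = h₀(1−φ₀) ⇒ h = h₀·(1−φ₀)/(1−φ)
h = 0.094 × (1 − 0.52)/(1 − 0.0718) = 0.094 × 0.5171 = 0.0486 km

0.049 km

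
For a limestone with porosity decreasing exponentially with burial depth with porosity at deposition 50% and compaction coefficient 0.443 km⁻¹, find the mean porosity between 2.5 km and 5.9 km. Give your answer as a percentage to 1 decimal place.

⟨phi⟩ = (1/(z₂−z₁)) ∫ phi₀ e^(−kz) dz = phi₀·(e^(−k·z₁) − e^(−k·z₂)) / (k·(z₂−z₁))
e^(−0.443×2.5) = 0.3304; e^(−0.443×5.9) = 0.0733
⟨phi⟩ = 0.5 × (0.3304 − 0.0733) / (0.443 × 3.4) = 0.5 × 0.1707 = 0.0854

8.5%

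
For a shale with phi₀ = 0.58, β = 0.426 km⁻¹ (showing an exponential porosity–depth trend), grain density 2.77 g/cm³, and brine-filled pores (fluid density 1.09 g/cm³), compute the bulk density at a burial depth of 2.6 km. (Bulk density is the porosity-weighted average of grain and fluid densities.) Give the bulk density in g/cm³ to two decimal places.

2.45 g/cm³

Porosity at depth: phi = 0.58·exp(−0.426×2.6) = 0.58×0.3304 = 0.1916
Bulk density: ρ_b = (1−phi)ρ_g + phi·ρ_f = 0.8084×2.77 + 0.1916×1.09
       = 2.239 + 0.209 = 2.448 g/cm³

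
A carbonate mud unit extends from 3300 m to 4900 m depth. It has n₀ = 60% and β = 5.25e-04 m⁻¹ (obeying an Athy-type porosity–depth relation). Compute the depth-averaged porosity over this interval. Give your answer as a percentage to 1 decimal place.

7.2%

Working in km (1 km = 1000 m; β in km⁻¹ = β in m⁻¹ × 1000):
⟨n⟩ = (1/(d₂−d₁)) ∫ n₀ e^(−βd) dd = n₀·(e^(−β·d₁) − e^(−β·d₂)) / (β·(d₂−d₁))
e^(−0.525×3.3) = 0.1768; e^(−0.525×4.9) = 0.0763
⟨n⟩ = 0.6 × (0.1768 − 0.0763) / (0.525 × 1.6) = 0.6 × 0.1196 = 0.0718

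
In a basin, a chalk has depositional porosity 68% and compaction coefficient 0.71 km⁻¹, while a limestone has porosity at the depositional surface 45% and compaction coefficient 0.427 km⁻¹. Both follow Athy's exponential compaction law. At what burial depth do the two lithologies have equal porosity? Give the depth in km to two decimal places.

1.46 km

Set phi₀ₐ e^(−βₐZ) = phi₀ᵦ e^(−βᵦZ) ⇒ ln(phi₀ₐ/phi₀ᵦ) = (βₐ − βᵦ)·Z
Z = ln(0.68/0.45) / (0.71 − 0.427) = 0.4128 / 0.283 = 1.459 km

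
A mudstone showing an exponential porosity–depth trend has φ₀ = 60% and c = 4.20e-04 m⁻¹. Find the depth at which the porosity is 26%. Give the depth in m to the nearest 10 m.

Working in km (1 km = 1000 m; c in km⁻¹ = c in m⁻¹ × 1000):
Invert Athy's law: d = ln(φ₀/φ) / c
d = ln(0.6/0.26) / 0.42 = ln(2.308) / 0.42 = 0.8362 / 0.42 = 1.991 km

1990 m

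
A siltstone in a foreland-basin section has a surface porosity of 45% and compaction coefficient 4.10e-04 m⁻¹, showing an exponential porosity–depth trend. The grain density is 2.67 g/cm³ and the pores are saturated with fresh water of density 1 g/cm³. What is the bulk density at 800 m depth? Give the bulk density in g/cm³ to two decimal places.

Working in km (1 km = 1000 m; k in km⁻¹ = k in m⁻¹ × 1000):
Porosity at depth: n = 0.45·exp(−0.41×0.8) = 0.45×0.7204 = 0.3242
Bulk density: ρ_b = (1−n)ρ_g + n·ρ_f = 0.6758×2.67 + 0.3242×1
       = 1.804 + 0.324 = 2.129 g/cm³

2.13 g/cm³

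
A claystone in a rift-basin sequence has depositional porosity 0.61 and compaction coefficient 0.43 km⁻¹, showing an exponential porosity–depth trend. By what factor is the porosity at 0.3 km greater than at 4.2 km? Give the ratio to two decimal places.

n(z₁)/n(z₂) = e^(−c·z₁)/e^(−c·z₂) = e^{c(z₂−z₁)}
= exp(0.43 × 3.9) = exp(1.677) = 5.3495

5.35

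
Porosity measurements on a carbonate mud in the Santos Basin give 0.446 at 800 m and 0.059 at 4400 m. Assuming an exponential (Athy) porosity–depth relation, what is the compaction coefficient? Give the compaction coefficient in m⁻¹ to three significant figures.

Working in km (1 km = 1000 m; c in km⁻¹ = c in m⁻¹ × 1000):
Athy: n(d) = n₀ e^(−cd) ⇒ n₁/n₂ = e^{c(d₂−d₁)} ⇒ c = ln(n₁/n₂)/(d₂−d₁)
c = ln(0.446/0.059) / (4.4 − 0.8) = ln(7.559) / 3.6 = 2.0228 / 3.6 = 0.5619 km⁻¹

0.000562 m⁻¹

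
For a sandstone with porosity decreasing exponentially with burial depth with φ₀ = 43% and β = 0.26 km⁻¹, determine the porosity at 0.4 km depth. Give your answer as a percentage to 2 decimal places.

38.75%

φ = φ₀·exp(−β·z) = 0.43 × exp(−0.26 × 0.4) = 0.43 × exp(−0.104)
  = 0.43 × 0.9012 = 0.3875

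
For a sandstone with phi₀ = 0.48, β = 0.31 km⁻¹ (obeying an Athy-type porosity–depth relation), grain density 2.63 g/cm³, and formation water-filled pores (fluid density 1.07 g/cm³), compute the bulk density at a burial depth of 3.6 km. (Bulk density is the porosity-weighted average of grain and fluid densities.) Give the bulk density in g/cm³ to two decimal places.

2.38 g/cm³

Porosity at depth: phi = 0.48·exp(−0.31×3.6) = 0.48×0.3276 = 0.1572
Bulk density: ρ_b = (1−phi)ρ_g + phi·ρ_f = 0.8428×2.63 + 0.1572×1.07
       = 2.216 + 0.168 = 2.385 g/cm³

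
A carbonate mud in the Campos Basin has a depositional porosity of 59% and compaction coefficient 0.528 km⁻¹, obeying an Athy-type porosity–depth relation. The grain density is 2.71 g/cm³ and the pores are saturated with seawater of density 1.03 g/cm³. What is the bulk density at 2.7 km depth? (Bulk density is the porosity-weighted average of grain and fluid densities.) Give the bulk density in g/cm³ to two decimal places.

2.47 g/cm³

Porosity at depth: φ = 0.59·exp(−0.528×2.7) = 0.59×0.2404 = 0.1418
Bulk density: ρ_b = (1−φ)ρ_g + φ·ρ_f = 0.8582×2.71 + 0.1418×1.03
       = 2.326 + 0.146 = 2.472 g/cm³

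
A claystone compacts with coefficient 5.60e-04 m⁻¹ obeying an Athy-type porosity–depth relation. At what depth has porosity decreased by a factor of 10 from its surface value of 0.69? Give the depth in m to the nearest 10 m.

4110 m

Working in km (1 km = 1000 m; β in km⁻¹ = β in m⁻¹ × 1000):
n/n₀ = 1/10 ⇒ exp(−β·Z) = 1/10 ⇒ Z = ln(10) / β
Z = 2.3026 / 0.56 = 4.112 km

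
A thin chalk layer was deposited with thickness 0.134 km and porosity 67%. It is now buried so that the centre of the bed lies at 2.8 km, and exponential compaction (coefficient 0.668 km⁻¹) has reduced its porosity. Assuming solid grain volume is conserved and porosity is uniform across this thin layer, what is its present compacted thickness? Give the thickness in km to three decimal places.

Porosity at 2.8 km: phi = 0.67·exp(−0.668×2.8) = 0.1032
Solid-volume conservation: h(1−phi) = h₀(1−phi₀) ⇒ h = h₀·(1−phi₀)/(1−phi)
h = 0.134 × (1 − 0.67)/(1 − 0.1032) = 0.134 × 0.3680 = 0.0493 km

0.049 km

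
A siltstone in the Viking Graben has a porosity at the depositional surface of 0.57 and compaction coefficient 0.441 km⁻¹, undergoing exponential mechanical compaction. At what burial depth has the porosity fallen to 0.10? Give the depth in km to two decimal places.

Invert Athy's law: z = ln(φ₀/φ) / k
z = ln(0.57/0.1) / 0.441 = ln(5.7) / 0.441 = 1.7405 / 0.441 = 3.947 km

3.95 km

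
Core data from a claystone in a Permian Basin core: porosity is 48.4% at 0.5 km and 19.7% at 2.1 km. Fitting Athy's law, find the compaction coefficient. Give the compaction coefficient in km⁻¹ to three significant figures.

0.562 km⁻¹

Athy: n(Z) = n₀ e^(−cZ) ⇒ n₁/n₂ = e^{c(Z₂−Z₁)} ⇒ c = ln(n₁/n₂)/(Z₂−Z₁)
c = ln(0.484/0.197) / (2.1 − 0.5) = ln(2.457) / 1.6 = 0.8989 / 1.6 = 0.5618 km⁻¹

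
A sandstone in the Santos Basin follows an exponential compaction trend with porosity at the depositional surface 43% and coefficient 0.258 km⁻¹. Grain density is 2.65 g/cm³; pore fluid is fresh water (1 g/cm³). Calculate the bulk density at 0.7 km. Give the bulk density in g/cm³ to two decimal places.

2.06 g/cm³

Porosity at depth: φ = 0.43·exp(−0.258×0.7) = 0.43×0.8348 = 0.3590
Bulk density: ρ_b = (1−φ)ρ_g + φ·ρ_f = 0.6410×2.65 + 0.3590×1
       = 1.699 + 0.359 = 2.058 g/cm³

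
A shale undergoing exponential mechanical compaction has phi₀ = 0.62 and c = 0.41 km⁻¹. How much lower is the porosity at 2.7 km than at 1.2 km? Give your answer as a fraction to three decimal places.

0.174

phi(1.2) = 0.62·e^(−0.41×1.2) = 0.3791
phi(2.7) = 0.62·e^(−0.41×2.7) = 0.2049
Δphi = 0.3791 − 0.2049 = 0.1741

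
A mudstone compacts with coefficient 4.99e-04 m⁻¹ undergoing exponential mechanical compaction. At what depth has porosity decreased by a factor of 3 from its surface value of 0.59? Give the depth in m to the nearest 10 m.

Working in km (1 km = 1000 m; k in km⁻¹ = k in m⁻¹ × 1000):
φ/φ₀ = 1/3 ⇒ exp(−k·z) = 1/3 ⇒ z = ln(3) / k
z = 1.0986 / 0.499 = 2.202 km

2200 m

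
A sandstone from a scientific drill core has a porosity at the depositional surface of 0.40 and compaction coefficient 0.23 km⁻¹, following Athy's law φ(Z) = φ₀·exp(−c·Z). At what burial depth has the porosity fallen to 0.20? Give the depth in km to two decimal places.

Invert Athy's law: Z = ln(φ₀/φ) / c
Z = ln(0.4/0.2) / 0.23 = ln(2) / 0.23 = 0.6931 / 0.23 = 3.014 km

3.01 km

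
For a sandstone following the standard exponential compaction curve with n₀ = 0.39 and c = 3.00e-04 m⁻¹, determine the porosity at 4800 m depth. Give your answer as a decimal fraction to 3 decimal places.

0.092

Working in km (1 km = 1000 m; c in km⁻¹ = c in m⁻¹ × 1000):
n = n₀·exp(−c·d) = 0.39 × exp(−0.3 × 4.8) = 0.39 × exp(−1.44)
  = 0.39 × 0.2369 = 0.0924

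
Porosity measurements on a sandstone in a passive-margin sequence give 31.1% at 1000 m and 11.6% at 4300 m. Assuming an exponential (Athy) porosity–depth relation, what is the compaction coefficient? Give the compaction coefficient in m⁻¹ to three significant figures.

0.000299 m⁻¹

Working in km (1 km = 1000 m; β in km⁻¹ = β in m⁻¹ × 1000):
Athy: φ(z) = φ₀ e^(−βz) ⇒ φ₁/φ₂ = e^{β(z₂−z₁)} ⇒ β = ln(φ₁/φ₂)/(z₂−z₁)
β = ln(0.311/0.116) / (4.3 − 1) = ln(2.681) / 3.3 = 0.9862 / 3.3 = 0.2988 km⁻¹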